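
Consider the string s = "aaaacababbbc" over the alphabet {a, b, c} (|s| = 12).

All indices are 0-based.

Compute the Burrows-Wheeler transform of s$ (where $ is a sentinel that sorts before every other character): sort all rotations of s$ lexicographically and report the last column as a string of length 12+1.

c$aacbaaabbba

rank  rotation       last
    0  $aaaacababbbc  c
    1  aaaacababbbc$  $
    2  aaacababbbc$a  a
    3  aacababbbc$aa  a
    4  ababbbc$aaaac  c
    5  abbbc$aaaacab  b
    6  acababbbc$aaa  a
    7  babbbc$aaaaca  a
    8  bbbc$aaaacaba  a
    9  bbc$aaaacabab  b
   10  bc$aaaacababb  b
   11  c$aaaacababbb  b
   12  cababbbc$aaaa  a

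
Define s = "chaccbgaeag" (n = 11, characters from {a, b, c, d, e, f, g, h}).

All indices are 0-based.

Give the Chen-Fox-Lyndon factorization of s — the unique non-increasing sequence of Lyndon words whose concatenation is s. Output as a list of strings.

["ch", "accbgaeag"]

emit factor 1: 'ch' (i=0, period=2)
emit factor 2: 'accbgaeag' (i=2, period=9)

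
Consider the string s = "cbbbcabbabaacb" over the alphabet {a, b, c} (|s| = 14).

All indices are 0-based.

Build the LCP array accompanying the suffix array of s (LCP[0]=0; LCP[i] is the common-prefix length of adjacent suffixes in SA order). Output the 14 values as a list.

rank→(start, suffix):
  0 → (10, 'aacb')
  1 → (8, 'abaacb')
  2 → (5, 'abbabaacb')
  3 → (11, 'acb')
  4 → (13, 'b')
  5 → (9, 'baacb')
  6 → (7, 'babaacb')
  7 → (6, 'bbabaacb')
  8 → (1, 'bbbcabbabaacb')
  9 → (2, 'bbcabbabaacb')
  10 → (3, 'bcabbabaacb')
  11 → (4, 'cabbabaacb')
  12 → (12, 'cb')
  13 → (0, 'cbbbcabbabaacb')

SA = [10, 8, 5, 11, 13, 9, 7, 6, 1, 2, 3, 4, 12, 0]
i: (SA[i-1],SA[i]) lcp shared
  1: (10,8) 1 'a'
  2: (8,5) 2 'ab'
  3: (5,11) 1 'a'
  4: (11,13) 0 ''
  5: (13,9) 1 'b'
  6: (9,7) 2 'ba'
  7: (7,6) 1 'b'
  8: (6,1) 2 'bb'
  9: (1,2) 2 'bb'
  10: (2,3) 1 'b'
  11: (3,4) 0 ''
  12: (4,12) 1 'c'
  13: (12,0) 2 'cb'

[0, 1, 2, 1, 0, 1, 2, 1, 2, 2, 1, 0, 1, 2]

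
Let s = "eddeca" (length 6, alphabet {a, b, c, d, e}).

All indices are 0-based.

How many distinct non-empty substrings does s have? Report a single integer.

19

sorted suffixes:
  #0 SA[0]=5  'a'
  #1 SA[1]=4  'ca'
  #2 SA[2]=1  'ddeca'
  #3 SA[3]=2  'deca'
  #4 SA[4]=3  'eca'
  #5 SA[5]=0  'eddeca'

SA = [5, 4, 1, 2, 3, 0]
[i] adj suffixes → lcp
  [1] 5/4 → 0 ('')
  [2] 4/1 → 0 ('')
  [3] 1/2 → 1 ('d')
  [4] 2/3 → 0 ('')
  [5] 3/0 → 1 ('e')

n(n+1)/2 = 6·7/2 = 21
Σ LCP = 0 + 0 + 0 + 1 + 0 + 1 = 2
distinct = 21 − 2 = 19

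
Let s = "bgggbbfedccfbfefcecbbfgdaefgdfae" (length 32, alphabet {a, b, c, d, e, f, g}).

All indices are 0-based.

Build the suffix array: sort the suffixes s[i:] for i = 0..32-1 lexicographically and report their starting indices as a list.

[30, 24, 4, 19, 5, 12, 20, 0, 18, 9, 16, 10, 23, 8, 28, 31, 17, 7, 14, 25, 29, 11, 15, 6, 13, 21, 26, 3, 22, 27, 2, 1]

rank→(start, suffix):
  0 → (30, 'ae')
  1 → (24, 'aefgdfae')
  2 → (4, 'bbfedccfbfefcecbbfgdaefgdfae')
  3 → (19, 'bbfgdaefgdfae')
  4 → (5, 'bfedccfbfefcecbbfgdaefgdfae')
  5 → (12, 'bfefcecbbfgdaefgdfae')
  6 → (20, 'bfgdaefgdfae')
  7 → (0, 'bgggbbfedccfbfefcecbbfgdaefgdfae')
  8 → (18, 'cbbfgdaefgdfae')
  9 → (9, 'ccfbfefcecbbfgdaefgdfae')
  10 → (16, 'cecbbfgdaefgdfae')
  11 → (10, 'cfbfefcecbbfgdaefgdfae')
  12 → (23, 'daefgdfae')
  13 → (8, 'dccfbfefcecbbfgdaefgdfae')
  14 → (28, 'dfae')
  15 → (31, 'e')
  16 → (17, 'ecbbfgdaefgdfae')
  17 → (7, 'edccfbfefcecbbfgdaefgdfae')
  18 → (14, 'efcecbbfgdaefgdfae')
  19 → (25, 'efgdfae')
  20 → (29, 'fae')
  21 → (11, 'fbfefcecbbfgdaefgdfae')
  22 → (15, 'fcecbbfgdaefgdfae')
  23 → (6, 'fedccfbfefcecbbfgdaefgdfae')
  24 → (13, 'fefcecbbfgdaefgdfae')
  25 → (21, 'fgdaefgdfae')
  26 → (26, 'fgdfae')
  27 → (3, 'gbbfedccfbfefcecbbfgdaefgdfae')
  28 → (22, 'gdaefgdfae')
  29 → (27, 'gdfae')
  30 → (2, 'ggbbfedccfbfefcecbbfgdaefgdfae')
  31 → (1, 'gggbbfedccfbfefcecbbfgdaefgdfae')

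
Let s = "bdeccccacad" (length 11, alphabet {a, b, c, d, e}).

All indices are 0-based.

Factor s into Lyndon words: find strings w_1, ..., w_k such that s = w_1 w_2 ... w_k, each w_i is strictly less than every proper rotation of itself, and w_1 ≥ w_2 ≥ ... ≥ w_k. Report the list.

emit factor 1: 'bdecccc' (i=0, period=7)
emit factor 2: 'acad' (i=7, period=4)

["bdecccc", "acad"]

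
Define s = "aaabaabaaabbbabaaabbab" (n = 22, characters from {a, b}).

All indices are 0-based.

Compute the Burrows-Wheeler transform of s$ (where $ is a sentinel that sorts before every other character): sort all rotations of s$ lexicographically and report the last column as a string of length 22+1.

rank  rotation                 last
    0  $aaabaabaaabbbabaaabbab  b
    1  aaabaabaaabbbabaaabbab$  $
    2  aaabbab$aaabaabaaabbbab  b
    3  aaabbbabaaabbab$aaabaab  b
    4  aabaaabbbabaaabbab$aaab  b
    5  aabaabaaabbbabaaabbab$a  a
    6  aabbab$aaabaabaaabbbaba  a
    7  aabbbabaaabbab$aaabaaba  a
    8  ab$aaabaabaaabbbabaaabb  b
    9  abaaabbab$aaabaabaaabbb  b
   10  abaaabbbabaaabbab$aaaba  a
   11  abaabaaabbbabaaabbab$aa  a
   12  abbab$aaabaabaaabbbabaa  a
   13  abbbabaaabbab$aaabaabaa  a
   14  b$aaabaabaaabbbabaaabba  a
   15  baaabbab$aaabaabaaabbba  a
   16  baaabbbabaaabbab$aaabaa  a
   17  baabaaabbbabaaabbab$aaa  a
   18  bab$aaabaabaaabbbabaaab  b
   19  babaaabbab$aaabaabaaabb  b
   20  bbab$aaabaabaaabbbabaaa  a
   21  bbabaaabbab$aaabaabaaab  b
   22  bbbabaaabbab$aaabaabaaa  a

b$bbbaaabbaaaaaaaabbaba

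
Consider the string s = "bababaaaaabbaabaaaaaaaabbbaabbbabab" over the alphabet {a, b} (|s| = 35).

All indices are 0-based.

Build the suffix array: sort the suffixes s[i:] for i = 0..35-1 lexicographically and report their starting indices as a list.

[15, 16, 17, 5, 18, 6, 19, 7, 20, 12, 8, 21, 26, 33, 13, 3, 31, 1, 9, 22, 27, 34, 14, 4, 11, 25, 32, 2, 30, 0, 10, 24, 29, 23, 28]

sorted suffixes:
  #0 SA[0]=15  'aaaaaaaabbbaabbbabab'
  #1 SA[1]=16  'aaaaaaabbbaabbbabab'
  #2 SA[2]=17  'aaaaaabbbaabbbabab'
  #3 SA[3]=5  'aaaaabbaabaaaaaaaabbbaabbbabab'
  #4 SA[4]=18  'aaaaabbbaabbbabab'
  #5 SA[5]=6  'aaaabbaabaaaaaaaabbbaabbbabab'
  #6 SA[6]=19  'aaaabbbaabbbabab'
  #7 SA[7]=7  'aaabbaabaaaaaaaabbbaabbbabab'
  #8 SA[8]=20  'aaabbbaabbbabab'
  #9 SA[9]=12  'aabaaaaaaaabbbaabbbabab'
  #10 SA[10]=8  'aabbaabaaaaaaaabbbaabbbabab'
  #11 SA[11]=21  'aabbbaabbbabab'
  #12 SA[12]=26  'aabbbabab'
  #13 SA[13]=33  'ab'
  #14 SA[14]=13  'abaaaaaaaabbbaabbbabab'
  #15 SA[15]=3  'abaaaaabbaabaaaaaaaabbbaabbbabab'
  #16 SA[16]=31  'abab'
  #17 SA[17]=1  'ababaaaaabbaabaaaaaaaabbbaabbbabab'
  #18 SA[18]=9  'abbaabaaaaaaaabbbaabbbabab'
  #19 SA[19]=22  'abbbaabbbabab'
  #20 SA[20]=27  'abbbabab'
  #21 SA[21]=34  'b'
  #22 SA[22]=14  'baaaaaaaabbbaabbbabab'
  #23 SA[23]=4  'baaaaabbaabaaaaaaaabbbaabbbabab'
  #24 SA[24]=11  'baabaaaaaaaabbbaabbbabab'
  #25 SA[25]=25  'baabbbabab'
  #26 SA[26]=32  'bab'
  #27 SA[27]=2  'babaaaaabbaabaaaaaaaabbbaabbbabab'
  #28 SA[28]=30  'babab'
  #29 SA[29]=0  'bababaaaaabbaabaaaaaaaabbbaabbbabab'
  #30 SA[30]=10  'bbaabaaaaaaaabbbaabbbabab'
  #31 SA[31]=24  'bbaabbbabab'
  #32 SA[32]=29  'bbabab'
  #33 SA[33]=23  'bbbaabbbabab'
  #34 SA[34]=28  'bbbabab'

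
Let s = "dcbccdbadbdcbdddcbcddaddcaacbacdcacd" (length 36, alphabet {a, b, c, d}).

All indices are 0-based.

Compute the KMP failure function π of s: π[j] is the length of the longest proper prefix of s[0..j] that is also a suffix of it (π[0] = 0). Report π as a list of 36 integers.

π[0] = 0
j=1 s[j]='c': π[1]=0 (border '')
j=2 s[j]='b': π[2]=0 (border '')
j=3 s[j]='c': π[3]=0 (border '')
j=4 s[j]='c': π[4]=0 (border '')
j=5 s[j]='d': π[5]=1 (border 'd')
j=6 s[j]='b': k: 1→0; π[6]=0 (border '')
j=7 s[j]='a': π[7]=0 (border '')
j=8 s[j]='d': π[8]=1 (border 'd')
j=9 s[j]='b': k: 1→0; π[9]=0 (border '')
j=10 s[j]='d': π[10]=1 (border 'd')
j=11 s[j]='c': π[11]=2 (border 'dc')
j=12 s[j]='b': π[12]=3 (border 'dcb')
j=13 s[j]='d': k: 3→0; π[13]=1 (border 'd')
j=14 s[j]='d': k: 1→0; π[14]=1 (border 'd')
j=15 s[j]='d': k: 1→0; π[15]=1 (border 'd')
j=16 s[j]='c': π[16]=2 (border 'dc')
j=17 s[j]='b': π[17]=3 (border 'dcb')
j=18 s[j]='c': π[18]=4 (border 'dcbc')
j=19 s[j]='d': k: 4→0; π[19]=1 (border 'd')
j=20 s[j]='d': k: 1→0; π[20]=1 (border 'd')
j=21 s[j]='a': k: 1→0; π[21]=0 (border '')
j=22 s[j]='d': π[22]=1 (border 'd')
j=23 s[j]='d': k: 1→0; π[23]=1 (border 'd')
j=24 s[j]='c': π[24]=2 (border 'dc')
j=25 s[j]='a': k: 2→0; π[25]=0 (border '')
j=26 s[j]='a': π[26]=0 (border '')
j=27 s[j]='c': π[27]=0 (border '')
j=28 s[j]='b': π[28]=0 (border '')
j=29 s[j]='a': π[29]=0 (border '')
j=30 s[j]='c': π[30]=0 (border '')
j=31 s[j]='d': π[31]=1 (border 'd')
j=32 s[j]='c': π[32]=2 (border 'dc')
j=33 s[j]='a': k: 2→0; π[33]=0 (border '')
j=34 s[j]='c': π[34]=0 (border '')
j=35 s[j]='d': π[35]=1 (border 'd')

[0, 0, 0, 0, 0, 1, 0, 0, 1, 0, 1, 2, 3, 1, 1, 1, 2, 3, 4, 1, 1, 0, 1, 1, 2, 0, 0, 0, 0, 0, 0, 1, 2, 0, 0, 1]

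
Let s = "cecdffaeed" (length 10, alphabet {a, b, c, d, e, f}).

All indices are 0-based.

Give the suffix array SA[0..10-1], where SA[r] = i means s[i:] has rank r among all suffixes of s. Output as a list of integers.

[6, 2, 0, 9, 3, 1, 8, 7, 5, 4]

sorted suffixes:
  #0 SA[0]=6  'aeed'
  #1 SA[1]=2  'cdffaeed'
  #2 SA[2]=0  'cecdffaeed'
  #3 SA[3]=9  'd'
  #4 SA[4]=3  'dffaeed'
  #5 SA[5]=1  'ecdffaeed'
  #6 SA[6]=8  'ed'
  #7 SA[7]=7  'eed'
  #8 SA[8]=5  'faeed'
  #9 SA[9]=4  'ffaeed'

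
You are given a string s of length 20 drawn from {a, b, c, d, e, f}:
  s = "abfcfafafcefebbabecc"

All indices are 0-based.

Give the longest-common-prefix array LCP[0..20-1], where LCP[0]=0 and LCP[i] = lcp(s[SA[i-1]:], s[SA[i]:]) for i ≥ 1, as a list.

[0, 2, 1, 2, 0, 1, 1, 1, 0, 1, 1, 1, 0, 1, 1, 0, 3, 1, 2, 1]

rank | idx | suffix
   0 |  15 | abecc
   1 |   0 | abfcfafafcefebbabecc
   2 |   5 | afafcefebbabecc
   3 |   7 | afcefebbabecc
   4 |  14 | babecc
   5 |  13 | bbabecc
   6 |  16 | becc
   7 |   1 | bfcfafafcefebbabecc
   8 |  19 | c
   9 |  18 | cc
  10 |   9 | cefebbabecc
  11 |   3 | cfafafcefebbabecc
  12 |  12 | ebbabecc
  13 |  17 | ecc
  14 |  10 | efebbabecc
  15 |   4 | fafafcefebbabecc
  16 |   6 | fafcefebbabecc
  17 |   8 | fcefebbabecc
  18 |   2 | fcfafafcefebbabecc
  19 |  11 | febbabecc

SA = [15, 0, 5, 7, 14, 13, 16, 1, 19, 18, 9, 3, 12, 17, 10, 4, 6, 8, 2, 11]
rank  pair      lcp
   1  s[15:],s[0:]  2  'ab'
   2  s[0:],s[5:]  1  'a'
   3  s[5:],s[7:]  2  'af'
   4  s[7:],s[14:]  0  ''
   5  s[14:],s[13:]  1  'b'
   6  s[13:],s[16:]  1  'b'
   7  s[16:],s[1:]  1  'b'
   8  s[1:],s[19:]  0  ''
   9  s[19:],s[18:]  1  'c'
  10  s[18:],s[9:]  1  'c'
  11  s[9:],s[3:]  1  'c'
  12  s[3:],s[12:]  0  ''
  13  s[12:],s[17:]  1  'e'
  14  s[17:],s[10:]  1  'e'
  15  s[10:],s[4:]  0  ''
  16  s[4:],s[6:]  3  'faf'
  17  s[6:],s[8:]  1  'f'
  18  s[8:],s[2:]  2  'fc'
  19  s[2:],s[11:]  1  'f'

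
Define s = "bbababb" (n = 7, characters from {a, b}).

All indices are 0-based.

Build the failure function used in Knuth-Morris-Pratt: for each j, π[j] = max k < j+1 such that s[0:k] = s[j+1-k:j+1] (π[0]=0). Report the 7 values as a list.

π[0] = 0
j=1 s[j]='b': π[1]=1 (border 'b')
j=2 s[j]='a': k: 1→0; π[2]=0 (border '')
j=3 s[j]='b': π[3]=1 (border 'b')
j=4 s[j]='a': k: 1→0; π[4]=0 (border '')
j=5 s[j]='b': π[5]=1 (border 'b')
j=6 s[j]='b': π[6]=2 (border 'bb')

[0, 1, 0, 1, 0, 1, 2]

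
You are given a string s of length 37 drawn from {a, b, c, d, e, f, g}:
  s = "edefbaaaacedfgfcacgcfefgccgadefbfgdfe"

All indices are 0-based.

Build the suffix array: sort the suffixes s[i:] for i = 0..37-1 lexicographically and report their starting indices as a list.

sorted suffixes:
  #0 SA[0]=5  'aaaacedfgfcacgcfefgccgadefbfgdfe'
  #1 SA[1]=6  'aaacedfgfcacgcfefgccgadefbfgdfe'
  #2 SA[2]=7  'aacedfgfcacgcfefgccgadefbfgdfe'
  #3 SA[3]=8  'acedfgfcacgcfefgccgadefbfgdfe'
  #4 SA[4]=16  'acgcfefgccgadefbfgdfe'
  #5 SA[5]=27  'adefbfgdfe'
  #6 SA[6]=4  'baaaacedfgfcacgcfefgccgadefbfgdfe'
  #7 SA[7]=31  'bfgdfe'
  #8 SA[8]=15  'cacgcfefgccgadefbfgdfe'
  #9 SA[9]=24  'ccgadefbfgdfe'
  #10 SA[10]=9  'cedfgfcacgcfefgccgadefbfgdfe'
  #11 SA[11]=19  'cfefgccgadefbfgdfe'
  #12 SA[12]=25  'cgadefbfgdfe'
  #13 SA[13]=17  'cgcfefgccgadefbfgdfe'
  #14 SA[14]=1  'defbaaaacedfgfcacgcfefgccgadefbfgdfe'
  #15 SA[15]=28  'defbfgdfe'
  #16 SA[16]=34  'dfe'
  #17 SA[17]=11  'dfgfcacgcfefgccgadefbfgdfe'
  #18 SA[18]=36  'e'
  #19 SA[19]=0  'edefbaaaacedfgfcacgcfefgccgadefbfgdfe'
  #20 SA[20]=10  'edfgfcacgcfefgccgadefbfgdfe'
  #21 SA[21]=2  'efbaaaacedfgfcacgcfefgccgadefbfgdfe'
  #22 SA[22]=29  'efbfgdfe'
  #23 SA[23]=21  'efgccgadefbfgdfe'
  #24 SA[24]=3  'fbaaaacedfgfcacgcfefgccgadefbfgdfe'
  #25 SA[25]=30  'fbfgdfe'
  #26 SA[26]=14  'fcacgcfefgccgadefbfgdfe'
  #27 SA[27]=35  'fe'
  #28 SA[28]=20  'fefgccgadefbfgdfe'
  #29 SA[29]=22  'fgccgadefbfgdfe'
  #30 SA[30]=32  'fgdfe'
  #31 SA[31]=12  'fgfcacgcfefgccgadefbfgdfe'
  #32 SA[32]=26  'gadefbfgdfe'
  #33 SA[33]=23  'gccgadefbfgdfe'
  #34 SA[34]=18  'gcfefgccgadefbfgdfe'
  #35 SA[35]=33  'gdfe'
  #36 SA[36]=13  'gfcacgcfefgccgadefbfgdfe'

[5, 6, 7, 8, 16, 27, 4, 31, 15, 24, 9, 19, 25, 17, 1, 28, 34, 11, 36, 0, 10, 2, 29, 21, 3, 30, 14, 35, 20, 22, 32, 12, 26, 23, 18, 33, 13]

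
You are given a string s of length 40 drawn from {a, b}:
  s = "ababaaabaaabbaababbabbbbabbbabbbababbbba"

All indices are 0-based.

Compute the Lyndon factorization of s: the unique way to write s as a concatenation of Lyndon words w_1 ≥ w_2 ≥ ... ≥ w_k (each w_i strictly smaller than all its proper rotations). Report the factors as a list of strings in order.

["ab", "ab", "aaabaaabbaababbabbbbabbbabbbababbbb", "a"]

emit factor 1: 'ab' (i=0, period=2)
emit factor 2: 'ab' (i=2, period=2)
emit factor 3: 'aaabaaabbaababbabbbbabbbabbbababbbb' (i=4, period=35)
emit factor 4: 'a' (i=39, period=1)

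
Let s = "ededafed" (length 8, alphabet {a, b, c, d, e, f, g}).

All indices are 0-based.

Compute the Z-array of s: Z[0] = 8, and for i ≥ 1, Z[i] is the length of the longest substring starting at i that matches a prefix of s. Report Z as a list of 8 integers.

Z[0]=8
i=1: fresh scan; Z[1]=0
i=2: fresh scan; Z[2]=2 grow→box=[2,4)
i=3: min(r-i=1, Z[1]=0)=0; Z[3]=0
i=4: fresh scan; Z[4]=0
i=5: fresh scan; Z[5]=0
i=6: fresh scan; Z[6]=2 grow→box=[6,8)
i=7: min(r-i=1, Z[1]=0)=0; Z[7]=0

[8, 0, 2, 0, 0, 0, 2, 0]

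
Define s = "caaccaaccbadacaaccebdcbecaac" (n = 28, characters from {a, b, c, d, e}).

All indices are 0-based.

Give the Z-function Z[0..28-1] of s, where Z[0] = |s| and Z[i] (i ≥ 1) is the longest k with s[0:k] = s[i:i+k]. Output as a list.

[28, 0, 0, 1, 5, 0, 0, 1, 1, 0, 0, 0, 0, 5, 0, 0, 1, 1, 0, 0, 0, 1, 0, 0, 4, 0, 0, 1]

Z[0]=28
i=1: outside box; Z[1]=0
i=2: outside box; Z[2]=0
i=3: outside box; Z[3]=1 extend→box=[3,4)
i=4: outside box; Z[4]=5 extend→box=[4,9)
i=5: min(r-i=4, Z[1]=0)=0; Z[5]=0
i=6: min(r-i=3, Z[2]=0)=0; Z[6]=0
i=7: min(r-i=2, Z[3]=1)=1; Z[7]=1
i=8: min(r-i=1, Z[4]=5)=1; Z[8]=1
i=9: outside box; Z[9]=0
i=10: outside box; Z[10]=0
i=11: outside box; Z[11]=0
i=12: outside box; Z[12]=0
i=13: outside box; Z[13]=5 extend→box=[13,18)
i=14: min(r-i=4, Z[1]=0)=0; Z[14]=0
i=15: min(r-i=3, Z[2]=0)=0; Z[15]=0
i=16: min(r-i=2, Z[3]=1)=1; Z[16]=1
i=17: min(r-i=1, Z[4]=5)=1; Z[17]=1
i=18: outside box; Z[18]=0
i=19: outside box; Z[19]=0
i=20: outside box; Z[20]=0
i=21: outside box; Z[21]=1 extend→box=[21,22)
i=22: outside box; Z[22]=0
i=23: outside box; Z[23]=0
i=24: outside box; Z[24]=4 extend→box=[24,28)
i=25: min(r-i=3, Z[1]=0)=0; Z[25]=0
i=26: min(r-i=2, Z[2]=0)=0; Z[26]=0
i=27: min(r-i=1, Z[3]=1)=1; Z[27]=1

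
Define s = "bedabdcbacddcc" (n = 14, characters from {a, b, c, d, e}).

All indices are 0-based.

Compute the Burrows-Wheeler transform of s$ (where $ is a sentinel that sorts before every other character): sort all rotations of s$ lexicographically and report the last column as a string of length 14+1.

rank  rotation         last
    0  $bedabdcbacddcc  c
    1  abdcbacddcc$bed  d
    2  acddcc$bedabdcb  b
    3  bacddcc$bedabdc  c
    4  bdcbacddcc$beda  a
    5  bedabdcbacddcc$  $
    6  c$bedabdcbacddc  c
    7  cbacddcc$bedabd  d
    8  cc$bedabdcbacdd  d
    9  cddcc$bedabdcba  a
   10  dabdcbacddcc$be  e
   11  dcbacddcc$bedab  b
   12  dcc$bedabdcbacd  d
   13  ddcc$bedabdcbac  c
   14  edabdcbacddcc$b  b

cdbca$cddaebdcb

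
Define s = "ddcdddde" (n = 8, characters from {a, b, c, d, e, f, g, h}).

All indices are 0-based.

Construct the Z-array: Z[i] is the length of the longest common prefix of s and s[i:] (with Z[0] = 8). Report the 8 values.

[8, 1, 0, 2, 2, 2, 1, 0]

Z[0]=8
i=1: i≥r, start 0; Z[1]=1 grow→box=[1,2)
i=2: i≥r, start 0; Z[2]=0
i=3: i≥r, start 0; Z[3]=2 grow→box=[3,5)
i=4: min(r-i=1, Z[1]=1)=1; Z[4]=2 grow→box=[4,6)
i=5: min(r-i=1, Z[1]=1)=1; Z[5]=2 grow→box=[5,7)
i=6: min(r-i=1, Z[1]=1)=1; Z[6]=1
i=7: i≥r, start 0; Z[7]=0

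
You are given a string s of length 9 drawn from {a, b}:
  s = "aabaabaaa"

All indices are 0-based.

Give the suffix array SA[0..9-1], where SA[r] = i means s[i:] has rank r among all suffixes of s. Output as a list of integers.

sorted suffixes:
  #0 SA[0]=8  'a'
  #1 SA[1]=7  'aa'
  #2 SA[2]=6  'aaa'
  #3 SA[3]=3  'aabaaa'
  #4 SA[4]=0  'aabaabaaa'
  #5 SA[5]=4  'abaaa'
  #6 SA[6]=1  'abaabaaa'
  #7 SA[7]=5  'baaa'
  #8 SA[8]=2  'baabaaa'

[8, 7, 6, 3, 0, 4, 1, 5, 2]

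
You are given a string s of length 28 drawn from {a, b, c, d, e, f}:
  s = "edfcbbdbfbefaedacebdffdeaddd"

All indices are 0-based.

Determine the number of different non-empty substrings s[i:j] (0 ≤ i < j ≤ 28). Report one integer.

sorted suffixes:
  #0 SA[0]=15  'acebdffdeaddd'
  #1 SA[1]=24  'addd'
  #2 SA[2]=12  'aedacebdffdeaddd'
  #3 SA[3]=4  'bbdbfbefaedacebdffdeaddd'
  #4 SA[4]=5  'bdbfbefaedacebdffdeaddd'
  #5 SA[5]=18  'bdffdeaddd'
  #6 SA[6]=9  'befaedacebdffdeaddd'
  #7 SA[7]=7  'bfbefaedacebdffdeaddd'
  #8 SA[8]=3  'cbbdbfbefaedacebdffdeaddd'
  #9 SA[9]=16  'cebdffdeaddd'
  #10 SA[10]=27  'd'
  #11 SA[11]=14  'dacebdffdeaddd'
  #12 SA[12]=6  'dbfbefaedacebdffdeaddd'
  #13 SA[13]=26  'dd'
  #14 SA[14]=25  'ddd'
  #15 SA[15]=22  'deaddd'
  #16 SA[16]=1  'dfcbbdbfbefaedacebdffdeaddd'
  #17 SA[17]=19  'dffdeaddd'
  #18 SA[18]=23  'eaddd'
  #19 SA[19]=17  'ebdffdeaddd'
  #20 SA[20]=13  'edacebdffdeaddd'
  #21 SA[21]=0  'edfcbbdbfbefaedacebdffdeaddd'
  #22 SA[22]=10  'efaedacebdffdeaddd'
  #23 SA[23]=11  'faedacebdffdeaddd'
  #24 SA[24]=8  'fbefaedacebdffdeaddd'
  #25 SA[25]=2  'fcbbdbfbefaedacebdffdeaddd'
  #26 SA[26]=21  'fdeaddd'
  #27 SA[27]=20  'ffdeaddd'

SA = [15, 24, 12, 4, 5, 18, 9, 7, 3, 16, 27, 14, 6, 26, 25, 22, 1, 19, 23, 17, 13, 0, 10, 11, 8, 2, 21, 20]
[i] adj suffixes → lcp
  [1] 15/24 → 1 ('a')
  [2] 24/12 → 1 ('a')
  [3] 12/4 → 0 ('')
  [4] 4/5 → 1 ('b')
  [5] 5/18 → 2 ('bd')
  [6] 18/9 → 1 ('b')
  [7] 9/7 → 1 ('b')
  [8] 7/3 → 0 ('')
  [9] 3/16 → 1 ('c')
  [10] 16/27 → 0 ('')
  [11] 27/14 → 1 ('d')
  [12] 14/6 → 1 ('d')
  [13] 6/26 → 1 ('d')
  [14] 26/25 → 2 ('dd')
  [15] 25/22 → 1 ('d')
  [16] 22/1 → 1 ('d')
  [17] 1/19 → 2 ('df')
  [18] 19/23 → 0 ('')
  [19] 23/17 → 1 ('e')
  [20] 17/13 → 1 ('e')
  [21] 13/0 → 2 ('ed')
  [22] 0/10 → 1 ('e')
  [23] 10/11 → 0 ('')
  [24] 11/8 → 1 ('f')
  [25] 8/2 → 1 ('f')
  [26] 2/21 → 1 ('f')
  [27] 21/20 → 1 ('f')

n(n+1)/2 = 28·29/2 = 406
Σ LCP = 0 + 1 + 1 + 0 + 1 + 2 + 1 + 1 + 0 + 1 + 0 + 1 + 1 + 1 + 2 + 1 + 1 + 2 + 0 + 1 + 1 + 2 + 1 + 0 + 1 + 1 + 1 + 1 = 26
distinct = 406 − 26 = 380

380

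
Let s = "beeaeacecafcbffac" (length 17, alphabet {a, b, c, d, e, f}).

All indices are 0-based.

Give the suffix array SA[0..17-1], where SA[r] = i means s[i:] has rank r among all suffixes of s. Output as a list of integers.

[15, 5, 3, 9, 0, 12, 16, 8, 11, 6, 4, 2, 7, 1, 14, 10, 13]

sorted suffixes:
  #0 SA[0]=15  'ac'
  #1 SA[1]=5  'acecafcbffac'
  #2 SA[2]=3  'aeacecafcbffac'
  #3 SA[3]=9  'afcbffac'
  #4 SA[4]=0  'beeaeacecafcbffac'
  #5 SA[5]=12  'bffac'
  #6 SA[6]=16  'c'
  #7 SA[7]=8  'cafcbffac'
  #8 SA[8]=11  'cbffac'
  #9 SA[9]=6  'cecafcbffac'
  #10 SA[10]=4  'eacecafcbffac'
  #11 SA[11]=2  'eaeacecafcbffac'
  #12 SA[12]=7  'ecafcbffac'
  #13 SA[13]=1  'eeaeacecafcbffac'
  #14 SA[14]=14  'fac'
  #15 SA[15]=10  'fcbffac'
  #16 SA[16]=13  'ffac'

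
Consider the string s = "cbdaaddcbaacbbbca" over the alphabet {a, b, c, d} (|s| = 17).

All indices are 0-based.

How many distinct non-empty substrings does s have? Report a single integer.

rank→(start, suffix):
  0 → (16, 'a')
  1 → (9, 'aacbbbca')
  2 → (3, 'aaddcbaacbbbca')
  3 → (10, 'acbbbca')
  4 → (4, 'addcbaacbbbca')
  5 → (8, 'baacbbbca')
  6 → (12, 'bbbca')
  7 → (13, 'bbca')
  8 → (14, 'bca')
  9 → (1, 'bdaaddcbaacbbbca')
  10 → (15, 'ca')
  11 → (7, 'cbaacbbbca')
  12 → (11, 'cbbbca')
  13 → (0, 'cbdaaddcbaacbbbca')
  14 → (2, 'daaddcbaacbbbca')
  15 → (6, 'dcbaacbbbca')
  16 → (5, 'ddcbaacbbbca')

SA = [16, 9, 3, 10, 4, 8, 12, 13, 14, 1, 15, 7, 11, 0, 2, 6, 5]
i: (SA[i-1],SA[i]) lcp shared
  1: (16,9) 1 'a'
  2: (9,3) 2 'aa'
  3: (3,10) 1 'a'
  4: (10,4) 1 'a'
  5: (4,8) 0 ''
  6: (8,12) 1 'b'
  7: (12,13) 2 'bb'
  8: (13,14) 1 'b'
  9: (14,1) 1 'b'
  10: (1,15) 0 ''
  11: (15,7) 1 'c'
  12: (7,11) 2 'cb'
  13: (11,0) 2 'cb'
  14: (0,2) 0 ''
  15: (2,6) 1 'd'
  16: (6,5) 1 'd'

n(n+1)/2 = 17·18/2 = 153
Σ LCP = 0 + 1 + 2 + 1 + 1 + 0 + 1 + 2 + 1 + 1 + 0 + 1 + 2 + 2 + 0 + 1 + 1 = 17
distinct = 153 − 17 = 136

136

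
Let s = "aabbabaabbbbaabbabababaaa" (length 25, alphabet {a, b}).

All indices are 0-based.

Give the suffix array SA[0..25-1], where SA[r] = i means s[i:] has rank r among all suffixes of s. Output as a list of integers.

rank | idx | suffix
   0 |  24 | a
   1 |  23 | aa
   2 |  22 | aaa
   3 |   0 | aabbabaabbbbaabbabababaaa
   4 |  12 | aabbabababaaa
   5 |   6 | aabbbbaabbabababaaa
   6 |  20 | abaaa
   7 |   4 | abaabbbbaabbabababaaa
   8 |  18 | ababaaa
   9 |  16 | abababaaa
  10 |   1 | abbabaabbbbaabbabababaaa
  11 |  13 | abbabababaaa
  12 |   7 | abbbbaabbabababaaa
  13 |  21 | baaa
  14 |  11 | baabbabababaaa
  15 |   5 | baabbbbaabbabababaaa
  16 |  19 | babaaa
  17 |   3 | babaabbbbaabbabababaaa
  18 |  17 | bababaaa
  19 |  15 | babababaaa
  20 |  10 | bbaabbabababaaa
  21 |   2 | bbabaabbbbaabbabababaaa
  22 |  14 | bbabababaaa
  23 |   9 | bbbaabbabababaaa
  24 |   8 | bbbbaabbabababaaa

[24, 23, 22, 0, 12, 6, 20, 4, 18, 16, 1, 13, 7, 21, 11, 5, 19, 3, 17, 15, 10, 2, 14, 9, 8]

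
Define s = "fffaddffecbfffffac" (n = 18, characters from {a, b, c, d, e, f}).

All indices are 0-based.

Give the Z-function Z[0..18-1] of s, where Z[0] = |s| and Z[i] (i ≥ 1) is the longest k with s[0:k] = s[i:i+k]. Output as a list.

Z[0]=18
i=1: i≥r, start 0; Z[1]=2 scan→box=[1,3)
i=2: min(r-i=1, Z[1]=2)=1; Z[2]=1
i=3: i≥r, start 0; Z[3]=0
i=4: i≥r, start 0; Z[4]=0
i=5: i≥r, start 0; Z[5]=0
i=6: i≥r, start 0; Z[6]=2 scan→box=[6,8)
i=7: min(r-i=1, Z[1]=2)=1; Z[7]=1
i=8: i≥r, start 0; Z[8]=0
i=9: i≥r, start 0; Z[9]=0
i=10: i≥r, start 0; Z[10]=0
i=11: i≥r, start 0; Z[11]=3 scan→box=[11,14)
i=12: min(r-i=2, Z[1]=2)=2; Z[12]=3 scan→box=[12,15)
i=13: min(r-i=2, Z[1]=2)=2; Z[13]=4 scan→box=[13,17)
i=14: min(r-i=3, Z[1]=2)=2; Z[14]=2
i=15: min(r-i=2, Z[2]=1)=1; Z[15]=1
i=16: min(r-i=1, Z[3]=0)=0; Z[16]=0
i=17: i≥r, start 0; Z[17]=0

[18, 2, 1, 0, 0, 0, 2, 1, 0, 0, 0, 3, 3, 4, 2, 1, 0, 0]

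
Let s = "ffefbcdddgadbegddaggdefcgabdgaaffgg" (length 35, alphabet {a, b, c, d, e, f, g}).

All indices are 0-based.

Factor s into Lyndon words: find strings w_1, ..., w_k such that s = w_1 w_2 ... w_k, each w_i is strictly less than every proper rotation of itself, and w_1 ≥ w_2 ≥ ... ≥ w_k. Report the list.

emit factor 1: 'f' (i=0, period=1)
emit factor 2: 'f' (i=1, period=1)
emit factor 3: 'ef' (i=2, period=2)
emit factor 4: 'bcdddg' (i=4, period=6)
emit factor 5: 'adbegddaggdefcg' (i=10, period=15)
emit factor 6: 'abdg' (i=25, period=4)
emit factor 7: 'aaffgg' (i=29, period=6)

["f", "f", "ef", "bcdddg", "adbegddaggdefcg", "abdg", "aaffgg"]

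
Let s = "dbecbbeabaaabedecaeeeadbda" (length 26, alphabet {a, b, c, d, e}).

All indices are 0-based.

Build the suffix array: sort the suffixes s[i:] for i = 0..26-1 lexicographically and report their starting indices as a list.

rank | idx | suffix
   0 |  25 | a
   1 |   9 | aaabedecaeeeadbda
   2 |  10 | aabedecaeeeadbda
   3 |   7 | abaaabedecaeeeadbda
   4 |  11 | abedecaeeeadbda
   5 |  21 | adbda
   6 |  17 | aeeeadbda
   7 |   8 | baaabedecaeeeadbda
   8 |   4 | bbeabaaabedecaeeeadbda
   9 |  23 | bda
  10 |   5 | beabaaabedecaeeeadbda
  11 |   1 | becbbeabaaabedecaeeeadbda
  12 |  12 | bedecaeeeadbda
  13 |  16 | caeeeadbda
  14 |   3 | cbbeabaaabedecaeeeadbda
  15 |  24 | da
  16 |  22 | dbda
  17 |   0 | dbecbbeabaaabedecaeeeadbda
  18 |  14 | decaeeeadbda
  19 |   6 | eabaaabedecaeeeadbda
  20 |  20 | eadbda
  21 |  15 | ecaeeeadbda
  22 |   2 | ecbbeabaaabedecaeeeadbda
  23 |  13 | edecaeeeadbda
  24 |  19 | eeadbda
  25 |  18 | eeeadbda

[25, 9, 10, 7, 11, 21, 17, 8, 4, 23, 5, 1, 12, 16, 3, 24, 22, 0, 14, 6, 20, 15, 2, 13, 19, 18]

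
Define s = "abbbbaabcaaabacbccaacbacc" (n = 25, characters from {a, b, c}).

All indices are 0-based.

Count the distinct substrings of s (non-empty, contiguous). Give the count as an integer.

283

rank | idx | suffix
   0 |   9 | aaabacbccaacbacc
   1 |  10 | aabacbccaacbacc
   2 |   5 | aabcaaabacbccaacbacc
   3 |  18 | aacbacc
   4 |  11 | abacbccaacbacc
   5 |   0 | abbbbaabcaaabacbccaacbacc
   6 |   6 | abcaaabacbccaacbacc
   7 |  19 | acbacc
   8 |  13 | acbccaacbacc
   9 |  22 | acc
  10 |   4 | baabcaaabacbccaacbacc
  11 |  12 | bacbccaacbacc
  12 |  21 | bacc
  13 |   3 | bbaabcaaabacbccaacbacc
  14 |   2 | bbbaabcaaabacbccaacbacc
  15 |   1 | bbbbaabcaaabacbccaacbacc
  16 |   7 | bcaaabacbccaacbacc
  17 |  15 | bccaacbacc
  18 |  24 | c
  19 |   8 | caaabacbccaacbacc
  20 |  17 | caacbacc
  21 |  20 | cbacc
  22 |  14 | cbccaacbacc
  23 |  23 | cc
  24 |  16 | ccaacbacc

SA = [9, 10, 5, 18, 11, 0, 6, 19, 13, 22, 4, 12, 21, 3, 2, 1, 7, 15, 24, 8, 17, 20, 14, 23, 16]
[i] adj suffixes → lcp
  [1] 9/10 → 2 ('aa')
  [2] 10/5 → 3 ('aab')
  [3] 5/18 → 2 ('aa')
  [4] 18/11 → 1 ('a')
  [5] 11/0 → 2 ('ab')
  [6] 0/6 → 2 ('ab')
  [7] 6/19 → 1 ('a')
  [8] 19/13 → 3 ('acb')
  [9] 13/22 → 2 ('ac')
  [10] 22/4 → 0 ('')
  [11] 4/12 → 2 ('ba')
  [12] 12/21 → 3 ('bac')
  [13] 21/3 → 1 ('b')
  [14] 3/2 → 2 ('bb')
  [15] 2/1 → 3 ('bbb')
  [16] 1/7 → 1 ('b')
  [17] 7/15 → 2 ('bc')
  [18] 15/24 → 0 ('')
  [19] 24/8 → 1 ('c')
  [20] 8/17 → 3 ('caa')
  [21] 17/20 → 1 ('c')
  [22] 20/14 → 2 ('cb')
  [23] 14/23 → 1 ('c')
  [24] 23/16 → 2 ('cc')

n(n+1)/2 = 25·26/2 = 325
Σ LCP = 0 + 2 + 3 + 2 + 1 + 2 + 2 + 1 + 3 + 2 + 0 + 2 + 3 + 1 + 2 + 3 + 1 + 2 + 0 + 1 + 3 + 1 + 2 + 1 + 2 = 42
distinct = 325 − 42 = 283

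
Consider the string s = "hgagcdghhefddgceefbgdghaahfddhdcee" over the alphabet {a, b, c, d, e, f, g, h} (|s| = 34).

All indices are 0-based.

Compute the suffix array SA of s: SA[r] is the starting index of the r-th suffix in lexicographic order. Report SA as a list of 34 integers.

rank | idx | suffix
   0 |  23 | aahfddhdcee
   1 |   2 | agcdghhefddgceefbgdghaahfddhdcee
   2 |  24 | ahfddhdcee
   3 |  18 | bgdghaahfddhdcee
   4 |   4 | cdghhefddgceefbgdghaahfddhdcee
   5 |  31 | cee
   6 |  14 | ceefbgdghaahfddhdcee
   7 |  30 | dcee
   8 |  11 | ddgceefbgdghaahfddhdcee
   9 |  27 | ddhdcee
  10 |  12 | dgceefbgdghaahfddhdcee
  11 |  20 | dghaahfddhdcee
  12 |   5 | dghhefddgceefbgdghaahfddhdcee
  13 |  28 | dhdcee
  14 |  33 | e
  15 |  32 | ee
  16 |  15 | eefbgdghaahfddhdcee
  17 |  16 | efbgdghaahfddhdcee
  18 |   9 | efddgceefbgdghaahfddhdcee
  19 |  17 | fbgdghaahfddhdcee
  20 |  10 | fddgceefbgdghaahfddhdcee
  21 |  26 | fddhdcee
  22 |   1 | gagcdghhefddgceefbgdghaahfddhdcee
  23 |   3 | gcdghhefddgceefbgdghaahfddhdcee
  24 |  13 | gceefbgdghaahfddhdcee
  25 |  19 | gdghaahfddhdcee
  26 |  21 | ghaahfddhdcee
  27 |   6 | ghhefddgceefbgdghaahfddhdcee
  28 |  22 | haahfddhdcee
  29 |  29 | hdcee
  30 |   8 | hefddgceefbgdghaahfddhdcee
  31 |  25 | hfddhdcee
  32 |   0 | hgagcdghhefddgceefbgdghaahfddhdcee
  33 |   7 | hhefddgceefbgdghaahfddhdcee

[23, 2, 24, 18, 4, 31, 14, 30, 11, 27, 12, 20, 5, 28, 33, 32, 15, 16, 9, 17, 10, 26, 1, 3, 13, 19, 21, 6, 22, 29, 8, 25, 0, 7]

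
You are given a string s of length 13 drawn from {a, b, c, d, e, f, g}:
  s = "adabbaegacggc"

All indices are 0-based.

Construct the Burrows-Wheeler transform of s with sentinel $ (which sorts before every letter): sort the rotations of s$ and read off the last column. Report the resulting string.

rank  rotation        last
    0  $adabbaegacggc  c
    1  abbaegacggc$ad  d
    2  acggc$adabbaeg  g
    3  adabbaegacggc$  $
    4  aegacggc$adabb  b
    5  baegacggc$adab  b
    6  bbaegacggc$ada  a
    7  c$adabbaegacgg  g
    8  cggc$adabbaega  a
    9  dabbaegacggc$a  a
   10  egacggc$adabba  a
   11  gacggc$adabbae  e
   12  gc$adabbaegacg  g
   13  ggc$adabbaegac  c

cdg$bbagaaaegc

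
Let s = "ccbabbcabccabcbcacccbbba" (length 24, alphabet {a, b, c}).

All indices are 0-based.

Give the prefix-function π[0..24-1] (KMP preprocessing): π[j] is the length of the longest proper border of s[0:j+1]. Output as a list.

π[0] = 0
j=1 s[j]='c': π[1]=1 (border 'c')
j=2 s[j]='b': k: 1→0; π[2]=0 (border '')
j=3 s[j]='a': π[3]=0 (border '')
j=4 s[j]='b': π[4]=0 (border '')
j=5 s[j]='b': π[5]=0 (border '')
j=6 s[j]='c': π[6]=1 (border 'c')
j=7 s[j]='a': k: 1→0; π[7]=0 (border '')
j=8 s[j]='b': π[8]=0 (border '')
j=9 s[j]='c': π[9]=1 (border 'c')
j=10 s[j]='c': π[10]=2 (border 'cc')
j=11 s[j]='a': k: 2→1→0; π[11]=0 (border '')
j=12 s[j]='b': π[12]=0 (border '')
j=13 s[j]='c': π[13]=1 (border 'c')
j=14 s[j]='b': k: 1→0; π[14]=0 (border '')
j=15 s[j]='c': π[15]=1 (border 'c')
j=16 s[j]='a': k: 1→0; π[16]=0 (border '')
j=17 s[j]='c': π[17]=1 (border 'c')
j=18 s[j]='c': π[18]=2 (border 'cc')
j=19 s[j]='c': k: 2→1; π[19]=2 (border 'cc')
j=20 s[j]='b': π[20]=3 (border 'ccb')
j=21 s[j]='b': k: 3→0; π[21]=0 (border '')
j=22 s[j]='b': π[22]=0 (border '')
j=23 s[j]='a': π[23]=0 (border '')

[0, 1, 0, 0, 0, 0, 1, 0, 0, 1, 2, 0, 0, 1, 0, 1, 0, 1, 2, 2, 3, 0, 0, 0]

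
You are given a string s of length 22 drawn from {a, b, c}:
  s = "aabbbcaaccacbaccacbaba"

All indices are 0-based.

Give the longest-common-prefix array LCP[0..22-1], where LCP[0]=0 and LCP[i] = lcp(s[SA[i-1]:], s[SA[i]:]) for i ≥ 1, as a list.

[0, 1, 2, 1, 2, 1, 4, 2, 7, 0, 2, 2, 1, 2, 1, 0, 2, 5, 1, 3, 1, 6]

rank→(start, suffix):
  0 → (21, 'a')
  1 → (0, 'aabbbcaaccacbaccacbaba')
  2 → (6, 'aaccacbaccacbaba')
  3 → (19, 'aba')
  4 → (1, 'abbbcaaccacbaccacbaba')
  5 → (16, 'acbaba')
  6 → (10, 'acbaccacbaba')
  7 → (13, 'accacbaba')
  8 → (7, 'accacbaccacbaba')
  9 → (20, 'ba')
  10 → (18, 'baba')
  11 → (12, 'baccacbaba')
  12 → (2, 'bbbcaaccacbaccacbaba')
  13 → (3, 'bbcaaccacbaccacbaba')
  14 → (4, 'bcaaccacbaccacbaba')
  15 → (5, 'caaccacbaccacbaba')
  16 → (15, 'cacbaba')
  17 → (9, 'cacbaccacbaba')
  18 → (17, 'cbaba')
  19 → (11, 'cbaccacbaba')
  20 → (14, 'ccacbaba')
  21 → (8, 'ccacbaccacbaba')

SA = [21, 0, 6, 19, 1, 16, 10, 13, 7, 20, 18, 12, 2, 3, 4, 5, 15, 9, 17, 11, 14, 8]
rank  pair      lcp
   1  s[21:],s[0:]  1  'a'
   2  s[0:],s[6:]  2  'aa'
   3  s[6:],s[19:]  1  'a'
   4  s[19:],s[1:]  2  'ab'
   5  s[1:],s[16:]  1  'a'
   6  s[16:],s[10:]  4  'acba'
   7  s[10:],s[13:]  2  'ac'
   8  s[13:],s[7:]  7  'accacba'
   9  s[7:],s[20:]  0  ''
  10  s[20:],s[18:]  2  'ba'
  11  s[18:],s[12:]  2  'ba'
  12  s[12:],s[2:]  1  'b'
  13  s[2:],s[3:]  2  'bb'
  14  s[3:],s[4:]  1  'b'
  15  s[4:],s[5:]  0  ''
  16  s[5:],s[15:]  2  'ca'
  17  s[15:],s[9:]  5  'cacba'
  18  s[9:],s[17:]  1  'c'
  19  s[17:],s[11:]  3  'cba'
  20  s[11:],s[14:]  1  'c'
  21  s[14:],s[8:]  6  'ccacba'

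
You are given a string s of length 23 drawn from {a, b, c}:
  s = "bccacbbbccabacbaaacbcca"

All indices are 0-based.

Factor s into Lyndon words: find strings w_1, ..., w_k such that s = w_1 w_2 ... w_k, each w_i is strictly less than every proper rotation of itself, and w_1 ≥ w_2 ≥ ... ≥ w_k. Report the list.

emit factor 1: 'bcc' (i=0, period=3)
emit factor 2: 'acbbbcc' (i=3, period=7)
emit factor 3: 'abacb' (i=10, period=5)
emit factor 4: 'aaacbcc' (i=15, period=7)
emit factor 5: 'a' (i=22, period=1)

["bcc", "acbbbcc", "abacb", "aaacbcc", "a"]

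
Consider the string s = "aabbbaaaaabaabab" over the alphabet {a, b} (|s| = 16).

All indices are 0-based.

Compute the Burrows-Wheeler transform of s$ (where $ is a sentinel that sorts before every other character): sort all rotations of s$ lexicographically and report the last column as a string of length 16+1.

rank  rotation           last
    0  $aabbbaaaaabaabab  b
    1  aaaaabaabab$aabbb  b
    2  aaaabaabab$aabbba  a
    3  aaabaabab$aabbbaa  a
    4  aabaabab$aabbbaaa  a
    5  aabab$aabbbaaaaab  b
    6  aabbbaaaaabaabab$  $
    7  ab$aabbbaaaaabaab  b
    8  abaabab$aabbbaaaa  a
    9  abab$aabbbaaaaaba  a
   10  abbbaaaaabaabab$a  a
   11  b$aabbbaaaaabaaba  a
   12  baaaaabaabab$aabb  b
   13  baabab$aabbbaaaaa  a
   14  bab$aabbbaaaaabaa  a
   15  bbaaaaabaabab$aab  b
   16  bbbaaaaabaabab$aa  a

bbaaab$baaaabaaba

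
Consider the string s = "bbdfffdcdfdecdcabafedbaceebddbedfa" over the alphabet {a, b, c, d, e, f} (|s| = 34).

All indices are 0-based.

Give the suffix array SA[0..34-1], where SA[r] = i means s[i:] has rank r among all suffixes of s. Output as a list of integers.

rank | idx | suffix
   0 |  33 | a
   1 |  15 | abafedbaceebddbedfa
   2 |  22 | aceebddbedfa
   3 |  17 | afedbaceebddbedfa
   4 |  21 | baceebddbedfa
   5 |  16 | bafedbaceebddbedfa
   6 |   0 | bbdfffdcdfdecdcabafedbaceebddbedfa
   7 |  26 | bddbedfa
   8 |   1 | bdfffdcdfdecdcabafedbaceebddbedfa
   9 |  29 | bedfa
  10 |  14 | cabafedbaceebddbedfa
  11 |  12 | cdcabafedbaceebddbedfa
  12 |   7 | cdfdecdcabafedbaceebddbedfa
  13 |  23 | ceebddbedfa
  14 |  20 | dbaceebddbedfa
  15 |  28 | dbedfa
  16 |  13 | dcabafedbaceebddbedfa
  17 |   6 | dcdfdecdcabafedbaceebddbedfa
  18 |  27 | ddbedfa
  19 |  10 | decdcabafedbaceebddbedfa
  20 |  31 | dfa
  21 |   8 | dfdecdcabafedbaceebddbedfa
  22 |   2 | dfffdcdfdecdcabafedbaceebddbedfa
  23 |  25 | ebddbedfa
  24 |  11 | ecdcabafedbaceebddbedfa
  25 |  19 | edbaceebddbedfa
  26 |  30 | edfa
  27 |  24 | eebddbedfa
  28 |  32 | fa
  29 |   5 | fdcdfdecdcabafedbaceebddbedfa
  30 |   9 | fdecdcabafedbaceebddbedfa
  31 |  18 | fedbaceebddbedfa
  32 |   4 | ffdcdfdecdcabafedbaceebddbedfa
  33 |   3 | fffdcdfdecdcabafedbaceebddbedfa

[33, 15, 22, 17, 21, 16, 0, 26, 1, 29, 14, 12, 7, 23, 20, 28, 13, 6, 27, 10, 31, 8, 2, 25, 11, 19, 30, 24, 32, 5, 9, 18, 4, 3]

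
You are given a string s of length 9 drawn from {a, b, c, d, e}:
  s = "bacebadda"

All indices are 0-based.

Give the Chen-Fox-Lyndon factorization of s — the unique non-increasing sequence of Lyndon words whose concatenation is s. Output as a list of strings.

["b", "acebadd", "a"]

emit factor 1: 'b' (i=0, period=1)
emit factor 2: 'acebadd' (i=1, period=7)
emit factor 3: 'a' (i=8, period=1)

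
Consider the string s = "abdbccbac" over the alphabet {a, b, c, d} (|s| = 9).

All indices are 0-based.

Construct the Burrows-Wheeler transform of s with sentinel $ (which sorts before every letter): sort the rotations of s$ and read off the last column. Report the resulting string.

c$bcdaacbb

rank  rotation    last
    0  $abdbccbac  c
    1  abdbccbac$  $
    2  ac$abdbccb  b
    3  bac$abdbcc  c
    4  bccbac$abd  d
    5  bdbccbac$a  a
    6  c$abdbccba  a
    7  cbac$abdbc  c
    8  ccbac$abdb  b
    9  dbccbac$ab  b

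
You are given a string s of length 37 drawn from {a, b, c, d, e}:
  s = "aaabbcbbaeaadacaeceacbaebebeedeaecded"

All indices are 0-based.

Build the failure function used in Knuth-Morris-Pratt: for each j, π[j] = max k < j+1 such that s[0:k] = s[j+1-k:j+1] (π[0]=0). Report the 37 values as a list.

π[0] = 0
j=1 s[j]='a': π[1]=1 (border 'a')
j=2 s[j]='a': π[2]=2 (border 'aa')
j=3 s[j]='b': k: 2→1→0; π[3]=0 (border '')
j=4 s[j]='b': π[4]=0 (border '')
j=5 s[j]='c': π[5]=0 (border '')
j=6 s[j]='b': π[6]=0 (border '')
j=7 s[j]='b': π[7]=0 (border '')
j=8 s[j]='a': π[8]=1 (border 'a')
j=9 s[j]='e': k: 1→0; π[9]=0 (border '')
j=10 s[j]='a': π[10]=1 (border 'a')
j=11 s[j]='a': π[11]=2 (border 'aa')
j=12 s[j]='d': k: 2→1→0; π[12]=0 (border '')
j=13 s[j]='a': π[13]=1 (border 'a')
j=14 s[j]='c': k: 1→0; π[14]=0 (border '')
j=15 s[j]='a': π[15]=1 (border 'a')
j=16 s[j]='e': k: 1→0; π[16]=0 (border '')
j=17 s[j]='c': π[17]=0 (border '')
j=18 s[j]='e': π[18]=0 (border '')
j=19 s[j]='a': π[19]=1 (border 'a')
j=20 s[j]='c': k: 1→0; π[20]=0 (border '')
j=21 s[j]='b': π[21]=0 (border '')
j=22 s[j]='a': π[22]=1 (border 'a')
j=23 s[j]='e': k: 1→0; π[23]=0 (border '')
j=24 s[j]='b': π[24]=0 (border '')
j=25 s[j]='e': π[25]=0 (border '')
j=26 s[j]='b': π[26]=0 (border '')
j=27 s[j]='e': π[27]=0 (border '')
j=28 s[j]='e': π[28]=0 (border '')
j=29 s[j]='d': π[29]=0 (border '')
j=30 s[j]='e': π[30]=0 (border '')
j=31 s[j]='a': π[31]=1 (border 'a')
j=32 s[j]='e': k: 1→0; π[32]=0 (border '')
j=33 s[j]='c': π[33]=0 (border '')
j=34 s[j]='d': π[34]=0 (border '')
j=35 s[j]='e': π[35]=0 (border '')
j=36 s[j]='d': π[36]=0 (border '')

[0, 1, 2, 0, 0, 0, 0, 0, 1, 0, 1, 2, 0, 1, 0, 1, 0, 0, 0, 1, 0, 0, 1, 0, 0, 0, 0, 0, 0, 0, 0, 1, 0, 0, 0, 0, 0]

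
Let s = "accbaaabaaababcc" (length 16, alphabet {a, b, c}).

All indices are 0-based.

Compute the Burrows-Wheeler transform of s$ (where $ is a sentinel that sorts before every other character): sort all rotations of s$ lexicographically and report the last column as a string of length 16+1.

rank  rotation           last
    0  $accbaaabaaababcc  c
    1  aaabaaababcc$accb  b
    2  aaababcc$accbaaab  b
    3  aabaaababcc$accba  a
    4  aababcc$accbaaaba  a
    5  abaaababcc$accbaa  a
    6  ababcc$accbaaabaa  a
    7  abcc$accbaaabaaab  b
    8  accbaaabaaababcc$  $
    9  baaabaaababcc$acc  c
   10  baaababcc$accbaaa  a
   11  babcc$accbaaabaaa  a
   12  bcc$accbaaabaaaba  a
   13  c$accbaaabaaababc  c
   14  cbaaabaaababcc$ac  c
   15  cc$accbaaabaaabab  b
   16  ccbaaabaaababcc$a  a

cbbaaaab$caaaccba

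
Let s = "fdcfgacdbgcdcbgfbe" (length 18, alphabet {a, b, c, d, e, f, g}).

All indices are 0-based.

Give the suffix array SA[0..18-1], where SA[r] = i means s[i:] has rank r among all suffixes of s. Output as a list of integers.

[5, 16, 8, 13, 12, 6, 10, 2, 7, 11, 1, 17, 15, 0, 3, 4, 9, 14]

rank→(start, suffix):
  0 → (5, 'acdbgcdcbgfbe')
  1 → (16, 'be')
  2 → (8, 'bgcdcbgfbe')
  3 → (13, 'bgfbe')
  4 → (12, 'cbgfbe')
  5 → (6, 'cdbgcdcbgfbe')
  6 → (10, 'cdcbgfbe')
  7 → (2, 'cfgacdbgcdcbgfbe')
  8 → (7, 'dbgcdcbgfbe')
  9 → (11, 'dcbgfbe')
  10 → (1, 'dcfgacdbgcdcbgfbe')
  11 → (17, 'e')
  12 → (15, 'fbe')
  13 → (0, 'fdcfgacdbgcdcbgfbe')
  14 → (3, 'fgacdbgcdcbgfbe')
  15 → (4, 'gacdbgcdcbgfbe')
  16 → (9, 'gcdcbgfbe')
  17 → (14, 'gfbe')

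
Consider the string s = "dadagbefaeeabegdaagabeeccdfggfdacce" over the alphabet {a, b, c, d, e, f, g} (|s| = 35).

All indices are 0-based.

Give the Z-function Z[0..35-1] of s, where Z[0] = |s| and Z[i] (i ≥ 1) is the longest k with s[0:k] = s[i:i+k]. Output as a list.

Z[0]=35
i=1: i≥r, start 0; Z[1]=0
i=2: i≥r, start 0; Z[2]=2 extend→box=[2,4)
i=3: min(r-i=1, Z[1]=0)=0; Z[3]=0
i=4: i≥r, start 0; Z[4]=0
i=5: i≥r, start 0; Z[5]=0
i=6: i≥r, start 0; Z[6]=0
i=7: i≥r, start 0; Z[7]=0
i=8: i≥r, start 0; Z[8]=0
i=9: i≥r, start 0; Z[9]=0
i=10: i≥r, start 0; Z[10]=0
i=11: i≥r, start 0; Z[11]=0
i=12: i≥r, start 0; Z[12]=0
i=13: i≥r, start 0; Z[13]=0
i=14: i≥r, start 0; Z[14]=0
i=15: i≥r, start 0; Z[15]=2 extend→box=[15,17)
i=16: min(r-i=1, Z[1]=0)=0; Z[16]=0
i=17: i≥r, start 0; Z[17]=0
i=18: i≥r, start 0; Z[18]=0
i=19: i≥r, start 0; Z[19]=0
i=20: i≥r, start 0; Z[20]=0
i=21: i≥r, start 0; Z[21]=0
i=22: i≥r, start 0; Z[22]=0
i=23: i≥r, start 0; Z[23]=0
i=24: i≥r, start 0; Z[24]=0
i=25: i≥r, start 0; Z[25]=1 extend→box=[25,26)
i=26: i≥r, start 0; Z[26]=0
i=27: i≥r, start 0; Z[27]=0
i=28: i≥r, start 0; Z[28]=0
i=29: i≥r, start 0; Z[29]=0
i=30: i≥r, start 0; Z[30]=2 extend→box=[30,32)
i=31: min(r-i=1, Z[1]=0)=0; Z[31]=0
i=32: i≥r, start 0; Z[32]=0
i=33: i≥r, start 0; Z[33]=0
i=34: i≥r, start 0; Z[34]=0

[35, 0, 2, 0, 0, 0, 0, 0, 0, 0, 0, 0, 0, 0, 0, 2, 0, 0, 0, 0, 0, 0, 0, 0, 0, 1, 0, 0, 0, 0, 2, 0, 0, 0, 0]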